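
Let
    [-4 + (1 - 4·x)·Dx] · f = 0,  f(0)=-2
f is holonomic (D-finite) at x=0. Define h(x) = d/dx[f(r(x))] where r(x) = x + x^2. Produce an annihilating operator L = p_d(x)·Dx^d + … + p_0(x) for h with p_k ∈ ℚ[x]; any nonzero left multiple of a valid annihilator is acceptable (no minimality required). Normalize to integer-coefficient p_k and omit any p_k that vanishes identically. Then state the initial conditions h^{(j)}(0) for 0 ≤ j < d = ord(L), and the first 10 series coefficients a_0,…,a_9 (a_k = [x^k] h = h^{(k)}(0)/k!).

L = (10 + 24·x + 24·x^2) + (-1 + 2·x + 12·x^2 + 8·x^3)·Dx  (order 1).
h: a_k = -8, -80, -576, -3712, -22400, -129792, -731136, -4034560, -21915648, -117575680, …
ICs: h(0) = -8.

f: a_k = -2, -8, -32, -128, -512, -2048, -8192, -32768, -131072, -524288, …
f∘r: x↦r, Dx↦Dx/r' in L_f ⇒ L₀.
Differentiate: ansatz ord ≤ ord L₀ ⇒ L.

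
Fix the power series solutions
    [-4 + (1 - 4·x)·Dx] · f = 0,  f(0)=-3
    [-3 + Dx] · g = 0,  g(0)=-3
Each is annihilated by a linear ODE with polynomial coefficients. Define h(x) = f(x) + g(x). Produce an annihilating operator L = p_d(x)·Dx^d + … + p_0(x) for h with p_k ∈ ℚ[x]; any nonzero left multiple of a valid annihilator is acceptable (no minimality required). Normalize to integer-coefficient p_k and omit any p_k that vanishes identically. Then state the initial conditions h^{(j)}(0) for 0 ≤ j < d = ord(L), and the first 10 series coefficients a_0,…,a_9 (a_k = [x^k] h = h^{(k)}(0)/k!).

L = (-60 - 144·x) + (23 + 72·x - 144·x^2)·Dx + (-1 - 8·x + 48·x^2)·Dx^2  (order 2).
h: a_k = -6, -21, -123/2, -411/2, -6225/8, -123123/40, -983283/80, -27525849/560, -880806027/4480, -3523216089/4480, …
ICs: h(0) = -6, h′(0) = -21.

f: a_k = -3, -12, -48, -192, -768, -3072, -12288, -49152, -196608, -786432, …
g: a_k = -3, -9, -27/2, -27/2, -81/8, -243/40, -243/80, -729/560, -2187/4480, -729/4480, …
Sum ⇒ L₀ = lclm(L_f,L_g) in ℚ(x)⟨Dx⟩.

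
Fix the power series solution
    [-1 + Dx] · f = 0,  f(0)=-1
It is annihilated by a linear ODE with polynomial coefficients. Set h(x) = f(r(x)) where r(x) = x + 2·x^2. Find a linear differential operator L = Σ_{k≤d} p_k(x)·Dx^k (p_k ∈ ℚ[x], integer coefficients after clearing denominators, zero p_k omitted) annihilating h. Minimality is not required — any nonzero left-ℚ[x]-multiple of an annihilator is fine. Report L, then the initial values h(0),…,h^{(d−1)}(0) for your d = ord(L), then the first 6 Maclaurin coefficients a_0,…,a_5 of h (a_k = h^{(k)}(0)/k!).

L = (-1 - 4·x) + Dx  (order 1).
h: a_k = -1, -1, -5/2, -13/6, -73/24, -281/120, …
ICs: h(0) = -1.

f: a_k = -1, -1, -1/2, -1/6, -1/24, -1/120, …
Substitute x→r, Dx→(1/r')Dx; clear ⇒ L₀.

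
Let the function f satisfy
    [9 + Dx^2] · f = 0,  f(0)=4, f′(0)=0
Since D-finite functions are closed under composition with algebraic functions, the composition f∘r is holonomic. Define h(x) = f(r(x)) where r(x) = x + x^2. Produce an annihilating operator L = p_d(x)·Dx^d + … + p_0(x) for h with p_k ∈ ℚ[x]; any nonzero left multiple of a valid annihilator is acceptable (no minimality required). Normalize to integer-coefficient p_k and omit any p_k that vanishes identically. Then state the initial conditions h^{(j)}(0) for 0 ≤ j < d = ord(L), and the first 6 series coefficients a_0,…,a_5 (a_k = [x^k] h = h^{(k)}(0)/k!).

f: a_k = 4, 0, -18, 0, 27/2, 0, …
h₀=f(r): pull back L_f along r ⇒ L₀.
L = (9 + 54·x + 108·x^2 + 72·x^3) - 2·Dx + (1 + 2·x)·Dx^2  (order 2).
h: a_k = 4, 0, -18, -36, -9/2, 54, …
ICs: h(0) = 4, h′(0) = 0.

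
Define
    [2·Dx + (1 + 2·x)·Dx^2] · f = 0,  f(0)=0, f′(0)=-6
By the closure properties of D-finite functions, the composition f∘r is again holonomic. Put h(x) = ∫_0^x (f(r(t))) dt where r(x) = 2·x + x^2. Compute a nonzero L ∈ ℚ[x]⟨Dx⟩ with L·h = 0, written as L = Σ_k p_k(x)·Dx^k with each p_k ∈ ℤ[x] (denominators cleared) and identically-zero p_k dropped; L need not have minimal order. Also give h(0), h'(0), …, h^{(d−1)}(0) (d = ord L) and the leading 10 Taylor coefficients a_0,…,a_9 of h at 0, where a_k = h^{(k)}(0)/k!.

L = (3 + 4·x + 2·x^2)·Dx^2 + (1 + 5·x + 6·x^2 + 2·x^3)·Dx^3  (order 3).
h: a_k = 0, 0, -6, 6, -10, 102/5, -232/5, 792/7, -2028/7, 2308/3, …
ICs: h(0) = 0, h′(0) = 0, h′′(0) = -12.

f: a_k = 0, -6, 6, -8, 12, -96/5, 32, -384/7, 96, -512/3, …
f∘r: x↦r, Dx↦Dx/r' in L_f ⇒ L₀.
h=∫h₀ ⇒ L = L₀·Dx.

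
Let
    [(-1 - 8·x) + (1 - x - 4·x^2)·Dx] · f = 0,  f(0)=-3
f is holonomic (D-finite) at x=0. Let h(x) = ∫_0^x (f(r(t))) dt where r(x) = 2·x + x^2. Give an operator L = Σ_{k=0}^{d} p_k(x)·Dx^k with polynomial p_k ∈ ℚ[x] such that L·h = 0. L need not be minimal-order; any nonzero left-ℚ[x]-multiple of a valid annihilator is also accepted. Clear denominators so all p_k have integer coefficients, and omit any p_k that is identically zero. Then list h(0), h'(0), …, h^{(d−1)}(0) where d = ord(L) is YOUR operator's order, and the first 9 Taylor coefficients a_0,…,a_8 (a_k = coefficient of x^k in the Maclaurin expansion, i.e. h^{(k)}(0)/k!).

f: a_k = -3, -3, -15, -27, -87, -195, -543, -1323, -3495, …
L₀ from L_f via x↦r, Dx↦r'^{-1}Dx.
h=∫h₀ ⇒ L = L₀·Dx.
L = (2 + 34·x + 48·x^2 + 16·x^3)·Dx + (-1 + 2·x + 17·x^2 + 16·x^3 + 4·x^4)·Dx^2  (order 2).
h: a_k = 0, -3, -3, -21, -69, -1731/5, -1531, -52467/7, -36237, …
ICs: h(0) = 0, h′(0) = -3.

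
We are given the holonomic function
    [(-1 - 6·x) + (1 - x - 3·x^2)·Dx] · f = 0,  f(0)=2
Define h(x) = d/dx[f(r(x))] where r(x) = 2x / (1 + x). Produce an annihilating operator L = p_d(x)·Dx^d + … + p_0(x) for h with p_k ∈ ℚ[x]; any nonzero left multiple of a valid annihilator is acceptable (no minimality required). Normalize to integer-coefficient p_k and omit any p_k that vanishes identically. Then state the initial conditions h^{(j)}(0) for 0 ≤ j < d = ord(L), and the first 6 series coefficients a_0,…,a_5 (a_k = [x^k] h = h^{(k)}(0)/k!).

L = (14 + 78·x + 546·x^2 + 338·x^3) + (-1 - 14·x + 182·x^3 + 169·x^4)·Dx  (order 1).
h: a_k = 4, 56, 156, 1456, 3380, 28392, …
ICs: h(0) = 4.

f: a_k = 2, 2, 8, 14, 38, 80, …
Substitute x→r, Dx→(1/r')Dx; clear ⇒ L₀.
Differentiate: ansatz ord ≤ ord L₀ ⇒ L.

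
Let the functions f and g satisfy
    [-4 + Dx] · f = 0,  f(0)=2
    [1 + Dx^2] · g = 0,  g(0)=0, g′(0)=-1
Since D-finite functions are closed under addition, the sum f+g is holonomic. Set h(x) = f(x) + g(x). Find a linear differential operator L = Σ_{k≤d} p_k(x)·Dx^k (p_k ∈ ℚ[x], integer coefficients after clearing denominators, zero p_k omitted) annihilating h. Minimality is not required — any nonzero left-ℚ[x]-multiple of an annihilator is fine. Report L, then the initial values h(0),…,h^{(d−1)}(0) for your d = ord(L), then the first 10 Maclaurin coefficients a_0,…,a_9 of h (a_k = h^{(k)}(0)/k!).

L = -4 + Dx - 4·Dx^2 + Dx^3  (order 3).
h: a_k = 2, 7, 16, 43/2, 64/3, 2047/120, 512/45, 3641/560, 1024/315, 524287/362880, …
ICs: h(0) = 2, h′(0) = 7, h′′(0) = 32.

f: a_k = 2, 8, 16, 64/3, 64/3, 256/15, 512/45, 2048/315, 1024/315, 4096/2835, …
g: a_k = 0, -1, 0, 1/6, 0, -1/120, 0, 1/5040, 0, -1/362880, …
Sum ⇒ L₀ = lclm(L_f,L_g) in ℚ(x)⟨Dx⟩.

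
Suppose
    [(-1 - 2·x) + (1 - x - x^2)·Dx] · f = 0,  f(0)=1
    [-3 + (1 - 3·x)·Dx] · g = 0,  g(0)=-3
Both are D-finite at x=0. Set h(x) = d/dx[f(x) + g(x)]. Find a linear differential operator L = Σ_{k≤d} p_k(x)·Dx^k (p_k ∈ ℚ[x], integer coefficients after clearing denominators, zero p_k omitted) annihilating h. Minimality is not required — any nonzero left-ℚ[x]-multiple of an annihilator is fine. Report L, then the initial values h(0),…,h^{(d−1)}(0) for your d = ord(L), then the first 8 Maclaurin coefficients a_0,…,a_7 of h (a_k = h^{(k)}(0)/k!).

L = (54 + 72·x + 216·x^2 - 72·x^3 + 54·x^4) + (-18 - 30·x + 90·x^2 + 120·x^3 - 45·x^4 + 54·x^5)·Dx + (1 + 2·x - 25·x^2 + 30·x^3 - 3·x^5 + 9·x^6)·Dx^2  (order 2).
h: a_k = -8, -50, -234, -952, -3605, -13044, -45780, -157192, …
ICs: h(0) = -8, h′(0) = -50.

f: a_k = 1, 1, 2, 3, 5, 8, 13, 21, …
g: a_k = -3, -9, -27, -81, -243, -729, -2187, -6561, …
Weyl lclm of L_f,L_g ⇒ L₀ (ord ≤ 2).
Derive L from L₀ (diff closure).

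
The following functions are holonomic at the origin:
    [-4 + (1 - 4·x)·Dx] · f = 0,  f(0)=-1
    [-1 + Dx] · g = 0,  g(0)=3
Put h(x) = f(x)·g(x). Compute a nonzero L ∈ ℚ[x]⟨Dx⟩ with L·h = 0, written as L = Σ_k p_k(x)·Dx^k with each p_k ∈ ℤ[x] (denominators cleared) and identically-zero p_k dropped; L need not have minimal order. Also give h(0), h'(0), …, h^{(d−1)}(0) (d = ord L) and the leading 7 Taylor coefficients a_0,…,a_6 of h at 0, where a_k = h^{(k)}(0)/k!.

L = (5 - 4·x) + (-1 + 4·x)·Dx  (order 1).
h: a_k = -3, -15, -123/2, -493/2, -7889/8, -157781/40, -757349/48, …
ICs: h(0) = -3.

f: a_k = -1, -4, -16, -64, -256, -1024, -4096, …
g: a_k = 3, 3, 3/2, 1/2, 1/8, 1/40, 1/240, …
h₀=f·g: eliminate ⇒ L₀, order ≤ 1·1.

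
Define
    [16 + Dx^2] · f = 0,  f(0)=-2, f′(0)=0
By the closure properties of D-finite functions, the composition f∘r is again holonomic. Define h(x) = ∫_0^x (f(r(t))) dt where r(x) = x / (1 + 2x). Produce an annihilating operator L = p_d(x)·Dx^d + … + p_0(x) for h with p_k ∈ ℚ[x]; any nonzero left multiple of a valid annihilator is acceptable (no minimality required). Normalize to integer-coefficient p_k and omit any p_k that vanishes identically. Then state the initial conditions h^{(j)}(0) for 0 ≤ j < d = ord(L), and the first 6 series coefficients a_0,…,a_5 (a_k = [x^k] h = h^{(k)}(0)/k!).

f: a_k = -2, 0, 16, 0, -64/3, 0, …
Change of var in L_f (x↦r) gives L₀.
Integrate: L := L₀·Dx.
L = 16·Dx + (4 + 24·x + 48·x^2 + 32·x^3)·Dx^2 + (1 + 8·x + 24·x^2 + 32·x^3 + 16·x^4)·Dx^3  (order 3).
h: a_k = 0, -2, 0, 16/3, -16, 512/15, …
ICs: h(0) = 0, h′(0) = -2, h′′(0) = 0.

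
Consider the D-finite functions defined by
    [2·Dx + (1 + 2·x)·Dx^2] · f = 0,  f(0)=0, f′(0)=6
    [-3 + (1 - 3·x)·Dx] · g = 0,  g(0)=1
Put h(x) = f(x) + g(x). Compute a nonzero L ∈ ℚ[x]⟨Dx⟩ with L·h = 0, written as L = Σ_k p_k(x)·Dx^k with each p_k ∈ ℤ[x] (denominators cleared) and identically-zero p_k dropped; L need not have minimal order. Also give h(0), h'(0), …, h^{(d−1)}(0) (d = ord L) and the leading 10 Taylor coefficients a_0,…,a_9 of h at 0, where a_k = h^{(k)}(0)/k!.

f: a_k = 0, 6, -6, 8, -12, 96/5, -32, 384/7, -96, 512/3, …
g: a_k = 1, 3, 9, 27, 81, 243, 729, 2187, 6561, 19683, …
Sum ⇒ L₀ = lclm(L_f,L_g) in ℚ(x)⟨Dx⟩.
L = (-78 - 36·x)·Dx + (-23 - 132·x - 72·x^2)·Dx^2 + (4 - x - 27·x^2 - 18·x^3)·Dx^3  (order 3).
h: a_k = 1, 9, 3, 35, 69, 1311/5, 697, 15693/7, 6465, 59561/3, …
ICs: h(0) = 1, h′(0) = 9, h′′(0) = 6.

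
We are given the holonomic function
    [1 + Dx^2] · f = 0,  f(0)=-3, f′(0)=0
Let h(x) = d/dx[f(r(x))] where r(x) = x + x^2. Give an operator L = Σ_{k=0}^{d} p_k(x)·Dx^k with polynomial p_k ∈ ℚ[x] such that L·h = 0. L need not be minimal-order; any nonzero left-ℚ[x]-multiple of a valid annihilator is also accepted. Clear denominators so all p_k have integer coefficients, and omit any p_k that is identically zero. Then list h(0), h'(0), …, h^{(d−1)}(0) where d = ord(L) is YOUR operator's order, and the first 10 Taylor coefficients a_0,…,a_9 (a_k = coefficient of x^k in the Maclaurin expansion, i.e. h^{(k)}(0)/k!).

L = (13 + 8·x + 24·x^2 + 32·x^3 + 16·x^4) + (-6 - 12·x)·Dx + (1 + 4·x + 4·x^2)·Dx^2  (order 2).
h: a_k = 0, 3, 9, 11/2, -5/2, -179/40, -133/40, -841/1680, 417/560, 73081/120960, …
ICs: h(0) = 0, h′(0) = 3.

f: a_k = -3, 0, 3/2, 0, -1/8, 0, 1/240, 0, -1/13440, 0, …
L₀ from L_f via x↦r, Dx↦r'^{-1}Dx.
h=h₀': d/dx-closure on L₀ ⇒ L.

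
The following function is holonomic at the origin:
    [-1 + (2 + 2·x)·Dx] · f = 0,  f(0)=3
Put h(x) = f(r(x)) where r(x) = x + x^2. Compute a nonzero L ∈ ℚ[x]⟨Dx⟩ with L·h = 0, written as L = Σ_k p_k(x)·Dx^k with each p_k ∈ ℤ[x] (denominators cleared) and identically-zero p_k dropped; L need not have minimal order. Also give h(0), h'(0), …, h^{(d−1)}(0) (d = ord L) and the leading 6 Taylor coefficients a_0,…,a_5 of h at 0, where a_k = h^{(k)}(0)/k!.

L = (-1 - 2·x) + (2 + 2·x + 2·x^2)·Dx  (order 1).
h: a_k = 3, 3/2, 9/8, -9/16, 9/128, 45/256, …
ICs: h(0) = 3.

f: a_k = 3, 3/2, -3/8, 3/16, -15/128, 21/256, …
f∘r: x↦r, Dx↦Dx/r' in L_f ⇒ L₀.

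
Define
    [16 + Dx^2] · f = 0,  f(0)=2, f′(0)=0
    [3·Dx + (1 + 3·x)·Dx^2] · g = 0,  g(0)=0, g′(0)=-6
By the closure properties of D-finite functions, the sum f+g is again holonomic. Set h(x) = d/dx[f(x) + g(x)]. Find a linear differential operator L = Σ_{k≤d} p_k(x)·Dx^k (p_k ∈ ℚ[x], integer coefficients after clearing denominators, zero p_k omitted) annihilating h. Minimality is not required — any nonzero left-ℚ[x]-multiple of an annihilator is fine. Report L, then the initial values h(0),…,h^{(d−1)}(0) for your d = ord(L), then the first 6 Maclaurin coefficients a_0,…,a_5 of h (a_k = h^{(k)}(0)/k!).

L = (1680 + 2304·x + 3456·x^2) + (272 + 1584·x + 3456·x^2 + 3456·x^3)·Dx + (105 + 144·x + 216·x^2)·Dx^2 + (17 + 99·x + 216·x^2 + 216·x^3)·Dx^3  (order 3).
h: a_k = -6, -14, -54, 742/3, -486, 20846/15, …
ICs: h(0) = -6, h′(0) = -14, h′′(0) = -108.

f: a_k = 2, 0, -16, 0, 64/3, 0, …
g: a_k = 0, -6, 9, -18, 81/2, -486/5, …
Sum ⇒ L₀ = lclm(L_f,L_g) in ℚ(x)⟨Dx⟩.
Derive L from L₀ (diff closure).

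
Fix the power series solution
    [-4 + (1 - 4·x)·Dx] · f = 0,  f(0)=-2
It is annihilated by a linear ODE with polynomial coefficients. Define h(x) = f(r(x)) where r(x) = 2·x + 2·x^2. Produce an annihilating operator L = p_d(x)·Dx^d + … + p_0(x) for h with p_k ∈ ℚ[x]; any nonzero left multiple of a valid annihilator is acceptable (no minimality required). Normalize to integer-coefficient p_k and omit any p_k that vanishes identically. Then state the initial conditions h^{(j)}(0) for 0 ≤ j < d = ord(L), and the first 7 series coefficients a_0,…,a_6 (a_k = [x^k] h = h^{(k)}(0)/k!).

f: a_k = -2, -8, -32, -128, -512, -2048, -8192, …
h₀=f(r): pull back L_f along r ⇒ L₀.
L = (8 + 16·x) + (-1 + 8·x + 8·x^2)·Dx  (order 1).
h: a_k = -2, -16, -144, -1280, -11392, -101376, -902144, …
ICs: h(0) = -2.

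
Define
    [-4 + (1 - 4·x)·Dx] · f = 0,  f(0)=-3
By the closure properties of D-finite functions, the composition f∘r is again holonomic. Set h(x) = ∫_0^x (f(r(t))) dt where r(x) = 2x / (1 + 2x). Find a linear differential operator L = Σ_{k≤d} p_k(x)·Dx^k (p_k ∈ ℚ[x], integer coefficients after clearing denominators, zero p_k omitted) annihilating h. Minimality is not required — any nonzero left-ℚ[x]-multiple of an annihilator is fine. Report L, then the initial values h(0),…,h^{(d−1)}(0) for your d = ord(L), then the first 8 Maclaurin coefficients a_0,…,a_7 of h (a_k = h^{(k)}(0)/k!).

L = 8·Dx + (-1 + 4·x + 12·x^2)·Dx^2  (order 2).
h: a_k = 0, -3, -12, -48, -216, -5184/5, -5184, -186624/7, …
ICs: h(0) = 0, h′(0) = -3.

f: a_k = -3, -12, -48, -192, -768, -3072, -12288, -49152, …
f∘r: x↦r, Dx↦Dx/r' in L_f ⇒ L₀.
h=∫h₀ ⇒ L = L₀·Dx.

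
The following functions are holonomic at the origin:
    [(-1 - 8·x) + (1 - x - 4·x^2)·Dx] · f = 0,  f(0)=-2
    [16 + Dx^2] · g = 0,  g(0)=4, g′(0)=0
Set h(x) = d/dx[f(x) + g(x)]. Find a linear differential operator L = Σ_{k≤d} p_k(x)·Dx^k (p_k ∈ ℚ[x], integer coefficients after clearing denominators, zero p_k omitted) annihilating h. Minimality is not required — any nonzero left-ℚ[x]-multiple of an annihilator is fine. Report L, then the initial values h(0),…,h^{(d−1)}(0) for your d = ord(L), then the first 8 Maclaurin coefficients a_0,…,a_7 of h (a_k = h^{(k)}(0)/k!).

L = (6848 + 35072·x + 150784·x^2 + 87040·x^3 + 204800·x^4 + 147456·x^5 + 196608·x^6) + (-560 - 4048·x + 5184·x^2 + 13952·x^3 + 2560·x^4 + 18432·x^5 + 57344·x^6 + 65536·x^7)·Dx + (428 + 2192·x + 9424·x^2 + 5440·x^3 + 12800·x^4 + 9216·x^5 + 12288·x^6)·Dx^2 + (-35 - 253·x + 324·x^2 + 872·x^3 + 160·x^4 + 1152·x^5 + 3584·x^6 + 4096·x^7)·Dx^3  (order 3).
h: a_k = -2, -84, -54, -184/3, -650, -34628/15, -6174, -5855216/315, …
ICs: h(0) = -2, h′(0) = -84, h′′(0) = -108.

f: a_k = -2, -2, -10, -18, -58, -130, -362, -882, …
g: a_k = 4, 0, -32, 0, 128/3, 0, -1024/45, 0, …
Weyl lclm of L_f,L_g ⇒ L₀ (ord ≤ 3).
h₀' ⇒ L via d/dx closure of L₀.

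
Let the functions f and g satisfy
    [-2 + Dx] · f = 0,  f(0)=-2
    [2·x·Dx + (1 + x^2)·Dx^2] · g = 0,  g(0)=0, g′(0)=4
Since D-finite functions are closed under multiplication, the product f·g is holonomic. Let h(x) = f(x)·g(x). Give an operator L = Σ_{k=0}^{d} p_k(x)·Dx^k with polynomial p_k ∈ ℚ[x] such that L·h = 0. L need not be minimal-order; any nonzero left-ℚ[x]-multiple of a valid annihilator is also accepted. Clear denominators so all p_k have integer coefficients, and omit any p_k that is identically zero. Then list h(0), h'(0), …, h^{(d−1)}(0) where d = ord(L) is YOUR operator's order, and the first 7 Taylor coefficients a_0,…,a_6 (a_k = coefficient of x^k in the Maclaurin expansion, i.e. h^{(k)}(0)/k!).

L = (4 - 4·x + 4·x^2) + (-4 + 2·x - 4·x^2)·Dx + (1 + x^2)·Dx^2  (order 2).
h: a_k = 0, -8, -16, -40/3, -16/3, -8/5, -16/9, …
ICs: h(0) = 0, h′(0) = -8.

f: a_k = -2, -4, -4, -8/3, -4/3, -8/15, -8/45, …
g: a_k = 0, 4, 0, -4/3, 0, 4/5, 0, …
f·g: L₀ = L_f ⊗_s L_g, ord ≤ 1·2.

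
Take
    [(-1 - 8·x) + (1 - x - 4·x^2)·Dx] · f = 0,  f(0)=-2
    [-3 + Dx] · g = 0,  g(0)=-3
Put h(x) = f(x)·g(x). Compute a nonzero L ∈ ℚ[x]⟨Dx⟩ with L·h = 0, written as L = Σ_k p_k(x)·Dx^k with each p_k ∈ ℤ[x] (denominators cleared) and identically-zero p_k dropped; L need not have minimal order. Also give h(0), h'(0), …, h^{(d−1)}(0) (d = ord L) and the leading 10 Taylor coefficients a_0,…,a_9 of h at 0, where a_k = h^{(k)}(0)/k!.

L = (4 + 5·x - 12·x^2) + (-1 + x + 4·x^2)·Dx  (order 1).
h: a_k = 6, 24, 75, 198, 2073/4, 6612/5, 136059/40, 243423/28, 49953243/2240, 31962333/560, …
ICs: h(0) = 6.

f: a_k = -2, -2, -10, -18, -58, -130, -362, -882, -2330, -5858, …
g: a_k = -3, -9, -27/2, -27/2, -81/8, -243/40, -243/80, -729/560, -2187/4480, -729/4480, …
f·g: L₀ = L_f ⊗_s L_g, ord ≤ 1·1.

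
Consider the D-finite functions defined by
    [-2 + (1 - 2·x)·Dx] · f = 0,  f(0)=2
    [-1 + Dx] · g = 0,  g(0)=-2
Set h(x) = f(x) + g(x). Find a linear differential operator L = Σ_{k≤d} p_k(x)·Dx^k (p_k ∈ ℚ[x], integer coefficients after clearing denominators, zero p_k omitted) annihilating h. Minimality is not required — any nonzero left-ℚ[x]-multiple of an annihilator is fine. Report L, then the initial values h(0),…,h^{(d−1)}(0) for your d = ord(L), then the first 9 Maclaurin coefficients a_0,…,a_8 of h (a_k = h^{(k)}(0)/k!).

f: a_k = 2, 4, 8, 16, 32, 64, 128, 256, 512, …
g: a_k = -2, -2, -1, -1/3, -1/12, -1/60, -1/360, -1/2520, -1/20160, …
f+g: L₀ = lclm(L_f,L_g), ord ≤ 1+1.
L = (-6 - 4·x) + (7 + 4·x - 4·x^2)·Dx + (-1 + 4·x^2)·Dx^2  (order 2).
h: a_k = 0, 2, 7, 47/3, 383/12, 3839/60, 46079/360, 645119/2520, 10321919/20160, …
ICs: h(0) = 0, h′(0) = 2.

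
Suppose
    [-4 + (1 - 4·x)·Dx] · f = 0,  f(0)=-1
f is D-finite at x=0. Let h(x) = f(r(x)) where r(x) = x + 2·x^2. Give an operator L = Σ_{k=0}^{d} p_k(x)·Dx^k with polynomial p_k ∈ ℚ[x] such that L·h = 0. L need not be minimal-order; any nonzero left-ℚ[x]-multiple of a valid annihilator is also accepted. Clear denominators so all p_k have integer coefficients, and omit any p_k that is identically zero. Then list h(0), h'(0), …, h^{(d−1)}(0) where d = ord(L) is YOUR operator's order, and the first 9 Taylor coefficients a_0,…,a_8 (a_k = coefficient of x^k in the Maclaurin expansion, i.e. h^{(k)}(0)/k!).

f: a_k = -1, -4, -16, -64, -256, -1024, -4096, -16384, -65536, …
L₀ from L_f via x↦r, Dx↦r'^{-1}Dx.
L = (4 + 16·x) + (-1 + 4·x + 8·x^2)·Dx  (order 1).
h: a_k = -1, -4, -24, -128, -704, -3840, -20992, -114688, -626688, …
ICs: h(0) = -1.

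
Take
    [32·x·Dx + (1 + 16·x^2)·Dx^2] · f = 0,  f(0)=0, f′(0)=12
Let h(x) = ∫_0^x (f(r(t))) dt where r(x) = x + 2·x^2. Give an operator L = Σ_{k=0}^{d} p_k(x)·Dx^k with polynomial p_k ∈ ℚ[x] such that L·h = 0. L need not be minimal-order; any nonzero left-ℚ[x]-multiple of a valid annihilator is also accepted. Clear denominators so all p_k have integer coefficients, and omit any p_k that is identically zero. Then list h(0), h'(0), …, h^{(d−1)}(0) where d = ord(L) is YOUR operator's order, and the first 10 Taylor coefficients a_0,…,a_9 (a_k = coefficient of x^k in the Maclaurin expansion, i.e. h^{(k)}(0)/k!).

f: a_k = 0, 12, 0, -64, 0, 3072/5, 0, -49152/7, 0, 262144/3, …
h₀=f(r): pull back L_f along r ⇒ L₀.
∫: right-multiply L₀ by Dx.
L = (-4 + 32·x + 256·x^2 + 768·x^3 + 768·x^4)·Dx^2 + (1 + 4·x + 16·x^2 + 128·x^3 + 320·x^4 + 256·x^5)·Dx^3  (order 3).
h: a_k = 0, 0, 6, 8, -16, -384/5, -128/5, 5632/7, 15360/7, -16384/3, …
ICs: h(0) = 0, h′(0) = 0, h′′(0) = 12.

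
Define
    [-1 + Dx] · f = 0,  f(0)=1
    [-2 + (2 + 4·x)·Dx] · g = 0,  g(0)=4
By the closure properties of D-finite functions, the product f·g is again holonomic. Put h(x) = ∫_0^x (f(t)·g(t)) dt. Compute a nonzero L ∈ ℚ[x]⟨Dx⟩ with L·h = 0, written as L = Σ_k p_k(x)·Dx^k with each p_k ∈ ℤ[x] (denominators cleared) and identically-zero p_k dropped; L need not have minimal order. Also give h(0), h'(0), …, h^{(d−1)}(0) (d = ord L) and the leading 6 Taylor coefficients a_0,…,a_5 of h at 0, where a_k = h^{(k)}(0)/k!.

f: a_k = 1, 1, 1/2, 1/6, 1/24, 1/120, …
g: a_k = 4, 4, -2, 2, -5/2, 7/2, …
f·g: L₀ = L_f ⊗_s L_g, ord ≤ 1·1.
Integrate: L := L₀·Dx.
L = (-2 - 2·x)·Dx + (1 + 2·x)·Dx^2  (order 2).
h: a_k = 0, 4, 4, 4/3, 2/3, -2/15, …
ICs: h(0) = 0, h′(0) = 4.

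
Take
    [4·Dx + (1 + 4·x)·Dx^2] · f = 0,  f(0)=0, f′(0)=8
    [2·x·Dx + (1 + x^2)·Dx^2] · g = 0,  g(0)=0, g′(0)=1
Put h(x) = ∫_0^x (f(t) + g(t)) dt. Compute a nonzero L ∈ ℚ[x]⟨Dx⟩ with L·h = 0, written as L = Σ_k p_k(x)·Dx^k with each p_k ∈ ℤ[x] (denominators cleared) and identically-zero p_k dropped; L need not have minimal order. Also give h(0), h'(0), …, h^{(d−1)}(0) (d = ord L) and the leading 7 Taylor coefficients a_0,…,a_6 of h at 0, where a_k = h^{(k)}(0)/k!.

f: a_k = 0, 8, -16, 128/3, -128, 2048/5, -4096/3, …
g: a_k = 0, 1, 0, -1/3, 0, 1/5, 0, …
Sum ⇒ L₀ = lclm(L_f,L_g) in ℚ(x)⟨Dx⟩.
h=∫₀ˣh₀: take L = L₀·Dx.
L = (-4 - 48·x + 12·x^2 + 16·x^3)·Dx^2 + (-17 - 8·x - 45·x^2 + 24·x^3 + 32·x^4)·Dx^3 + (-2 - 7·x + 4·x^2 + x^3 + 6·x^4 + 8·x^5)·Dx^4  (order 4).
h: a_k = 0, 0, 9/2, -16/3, 127/12, -128/5, 683/10, …
ICs: h(0) = 0, h′(0) = 0, h′′(0) = 9, h′′′(0) = -32.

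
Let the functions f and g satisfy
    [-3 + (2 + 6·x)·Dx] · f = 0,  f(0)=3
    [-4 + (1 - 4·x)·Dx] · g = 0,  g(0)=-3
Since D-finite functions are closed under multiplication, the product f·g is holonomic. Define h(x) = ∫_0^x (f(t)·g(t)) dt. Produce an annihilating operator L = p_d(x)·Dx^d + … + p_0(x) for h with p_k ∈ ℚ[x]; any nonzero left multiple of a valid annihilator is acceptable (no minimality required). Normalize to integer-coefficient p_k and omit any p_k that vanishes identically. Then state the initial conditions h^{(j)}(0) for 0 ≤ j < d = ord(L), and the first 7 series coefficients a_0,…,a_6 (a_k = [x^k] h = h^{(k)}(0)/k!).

f: a_k = 3, 9/2, -27/8, 81/16, -1215/128, 5103/256, -45927/1024, …
g: a_k = -3, -12, -48, -192, -768, -3072, -12288, …
f·g: L₀ = L_f ⊗_s L_g, ord ≤ 1·1.
h=∫₀ˣh₀: take L = L₀·Dx.
L = (11 + 12·x)·Dx + (-2 + 2·x + 24·x^2)·Dx^2  (order 2).
h: a_k = 0, -9, -99/4, -501/8, -12267/64, -388899/640, -1042167/512, …
ICs: h(0) = 0, h′(0) = -9.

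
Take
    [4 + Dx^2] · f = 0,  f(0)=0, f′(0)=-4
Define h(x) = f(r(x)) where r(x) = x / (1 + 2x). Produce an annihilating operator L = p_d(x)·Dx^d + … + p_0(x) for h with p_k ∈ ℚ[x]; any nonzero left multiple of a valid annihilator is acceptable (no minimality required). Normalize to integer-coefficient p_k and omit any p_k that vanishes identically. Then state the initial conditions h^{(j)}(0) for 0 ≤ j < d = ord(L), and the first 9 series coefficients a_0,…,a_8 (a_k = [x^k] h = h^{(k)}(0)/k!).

L = 4 + (4 + 24·x + 48·x^2 + 32·x^3)·Dx + (1 + 8·x + 24·x^2 + 32·x^3 + 16·x^4)·Dx^2  (order 2).
h: a_k = 0, -4, 8, -40/3, 16, -8/15, -80, 110896/315, -50912/45, …
ICs: h(0) = 0, h′(0) = -4.

f: a_k = 0, -4, 0, 8/3, 0, -8/15, 0, 16/315, 0, …
Change of var in L_f (x↦r) gives L₀.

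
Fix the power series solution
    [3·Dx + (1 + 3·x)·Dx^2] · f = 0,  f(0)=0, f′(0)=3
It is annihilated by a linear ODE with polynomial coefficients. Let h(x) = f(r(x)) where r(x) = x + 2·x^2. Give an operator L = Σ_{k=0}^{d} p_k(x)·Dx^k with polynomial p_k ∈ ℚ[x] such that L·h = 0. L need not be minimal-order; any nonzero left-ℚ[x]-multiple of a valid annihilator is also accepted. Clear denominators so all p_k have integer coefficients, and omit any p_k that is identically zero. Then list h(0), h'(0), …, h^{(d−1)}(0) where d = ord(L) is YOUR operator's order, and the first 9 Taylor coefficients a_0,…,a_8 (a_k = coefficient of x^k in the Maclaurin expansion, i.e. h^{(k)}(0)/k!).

L = (-1 + 12·x + 24·x^2)·Dx + (1 + 7·x + 18·x^2 + 24·x^3)·Dx^2  (order 2).
h: a_k = 0, 3, 3/2, -9, 63/4, -27/5, -99/2, 1053/7, -1377/8, …
ICs: h(0) = 0, h′(0) = 3.

f: a_k = 0, 3, -9/2, 9, -81/4, 243/5, -243/2, 2187/7, -6561/8, …
h₀=f(r): pull back L_f along r ⇒ L₀.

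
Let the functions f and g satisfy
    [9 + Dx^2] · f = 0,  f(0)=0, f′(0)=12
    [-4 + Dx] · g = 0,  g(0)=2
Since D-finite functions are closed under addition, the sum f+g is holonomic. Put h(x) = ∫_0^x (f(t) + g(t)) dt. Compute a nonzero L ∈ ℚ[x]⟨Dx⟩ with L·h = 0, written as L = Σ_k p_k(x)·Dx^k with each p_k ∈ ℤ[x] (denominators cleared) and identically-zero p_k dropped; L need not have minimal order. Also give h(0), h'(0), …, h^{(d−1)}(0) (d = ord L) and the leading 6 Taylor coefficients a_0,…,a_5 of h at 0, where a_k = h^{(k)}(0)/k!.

L = -36·Dx + 9·Dx^2 - 4·Dx^3 + Dx^4  (order 4).
h: a_k = 0, 2, 10, 16/3, 5/6, 64/15, …
ICs: h(0) = 0, h′(0) = 2, h′′(0) = 20, h′′′(0) = 32.

f: a_k = 0, 12, 0, -18, 0, 81/10, …
g: a_k = 2, 8, 16, 64/3, 64/3, 256/15, …
Sum ⇒ L₀ = lclm(L_f,L_g) in ℚ(x)⟨Dx⟩.
∫: right-multiply L₀ by Dx.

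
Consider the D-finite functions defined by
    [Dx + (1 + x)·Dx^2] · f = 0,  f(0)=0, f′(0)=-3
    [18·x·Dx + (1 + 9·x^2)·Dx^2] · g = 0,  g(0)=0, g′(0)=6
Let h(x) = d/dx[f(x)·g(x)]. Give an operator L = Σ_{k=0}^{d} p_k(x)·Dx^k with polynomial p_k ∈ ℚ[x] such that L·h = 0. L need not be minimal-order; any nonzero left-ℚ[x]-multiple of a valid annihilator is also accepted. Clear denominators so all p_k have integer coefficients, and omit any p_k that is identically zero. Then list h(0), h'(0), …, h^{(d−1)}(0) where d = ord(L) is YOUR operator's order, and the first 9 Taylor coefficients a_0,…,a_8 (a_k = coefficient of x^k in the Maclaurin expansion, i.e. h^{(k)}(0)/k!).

L = (1368 + 2700·x + 37584·x^2 + 95580·x^3 + 87480·x^4 + 37908·x^5 + 26244·x^7) + (1298 + 9180·x + 54612·x^2 + 194724·x^3 + 324000·x^4 + 271188·x^5 + 102060·x^6 + 78732·x^7 + 91854·x^8)·Dx + (76 + 2848·x + 12096·x^2 + 43992·x^3 + 117288·x^4 + 173016·x^5 + 139968·x^6 + 75816·x^7 + 78732·x^8 + 52488·x^9)·Dx^2 + (37 + 146·x + 901·x^2 + 2808·x^3 + 7362·x^4 + 15228·x^5 + 21546·x^6 + 17496·x^7 + 12393·x^8 + 13122·x^9 + 6561·x^10)·Dx^3  (order 3).
h: a_k = 0, -36, 27, 192, -225/2, -8316/5, 9471/10, 71424/5, -1097631/140, …
ICs: h(0) = 0, h′(0) = -36, h′′(0) = 54.

f: a_k = 0, -3, 3/2, -1, 3/4, -3/5, 1/2, -3/7, 3/8, …
g: a_k = 0, 6, 0, -18, 0, 486/5, 0, -4374/7, 0, …
h₀=f·g: eliminate ⇒ L₀, order ≤ 2·2.
Differentiate: ansatz ord ≤ ord L₀ ⇒ L.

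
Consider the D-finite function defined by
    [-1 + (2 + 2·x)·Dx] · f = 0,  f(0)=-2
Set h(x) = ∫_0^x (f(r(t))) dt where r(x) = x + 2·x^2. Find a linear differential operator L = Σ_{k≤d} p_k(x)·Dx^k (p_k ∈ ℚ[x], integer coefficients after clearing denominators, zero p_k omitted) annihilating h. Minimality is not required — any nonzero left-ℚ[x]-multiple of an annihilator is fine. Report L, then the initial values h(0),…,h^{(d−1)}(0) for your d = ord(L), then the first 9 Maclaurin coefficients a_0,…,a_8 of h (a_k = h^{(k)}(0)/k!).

L = (-1 - 4·x)·Dx + (2 + 2·x + 4·x^2)·Dx^2  (order 2).
h: a_k = 0, -2, -1/2, -7/12, 7/32, 21/320, -119/768, 27/512, 791/8192, …
ICs: h(0) = 0, h′(0) = -2.

f: a_k = -2, -1, 1/4, -1/8, 5/64, -7/128, 21/512, -33/1024, 429/16384, …
Change of var in L_f (x↦r) gives L₀.
Integrate: L := L₀·Dx.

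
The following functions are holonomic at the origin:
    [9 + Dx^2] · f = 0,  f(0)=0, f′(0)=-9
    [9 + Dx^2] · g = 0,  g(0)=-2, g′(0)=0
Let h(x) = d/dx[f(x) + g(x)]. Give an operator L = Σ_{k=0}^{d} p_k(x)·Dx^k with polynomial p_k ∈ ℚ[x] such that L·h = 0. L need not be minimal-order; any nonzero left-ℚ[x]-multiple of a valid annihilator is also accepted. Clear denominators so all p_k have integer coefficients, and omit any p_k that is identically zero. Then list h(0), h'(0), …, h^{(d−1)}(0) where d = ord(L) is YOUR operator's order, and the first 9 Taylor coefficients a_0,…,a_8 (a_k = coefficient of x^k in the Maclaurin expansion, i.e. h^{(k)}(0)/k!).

f: a_k = 0, -9, 0, 27/2, 0, -243/40, 0, 729/560, 0, …
g: a_k = -2, 0, 9, 0, -27/4, 0, 81/40, 0, -729/2240, …
f+g: L₀ = lclm(L_f,L_g), ord ≤ 2+2.
h₀' ⇒ L via d/dx closure of L₀.
L = 9 + Dx^2  (order 2).
h: a_k = -9, 18, 81/2, -27, -243/8, 243/20, 729/80, -729/280, -6561/4480, …
ICs: h(0) = -9, h′(0) = 18.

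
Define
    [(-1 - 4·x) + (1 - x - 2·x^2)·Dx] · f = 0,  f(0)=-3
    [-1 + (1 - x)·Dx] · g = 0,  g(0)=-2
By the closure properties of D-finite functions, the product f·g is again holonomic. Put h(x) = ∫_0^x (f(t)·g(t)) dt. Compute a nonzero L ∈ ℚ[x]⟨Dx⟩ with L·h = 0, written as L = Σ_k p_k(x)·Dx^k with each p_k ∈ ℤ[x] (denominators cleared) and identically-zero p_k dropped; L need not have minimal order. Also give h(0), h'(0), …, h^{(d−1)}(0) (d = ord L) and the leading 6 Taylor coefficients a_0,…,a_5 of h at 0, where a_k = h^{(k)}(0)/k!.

L = (-2 - 2·x + 6·x^2)·Dx + (1 - 2·x - x^2 + 2·x^3)·Dx^2  (order 2).
h: a_k = 0, 6, 6, 10, 15, 126/5, …
ICs: h(0) = 0, h′(0) = 6.

f: a_k = -3, -3, -9, -15, -33, -63, …
g: a_k = -2, -2, -2, -2, -2, -2, …
Product ⇒ symmetric product L₀, ord ≤ 1.
Integrate: L := L₀·Dx.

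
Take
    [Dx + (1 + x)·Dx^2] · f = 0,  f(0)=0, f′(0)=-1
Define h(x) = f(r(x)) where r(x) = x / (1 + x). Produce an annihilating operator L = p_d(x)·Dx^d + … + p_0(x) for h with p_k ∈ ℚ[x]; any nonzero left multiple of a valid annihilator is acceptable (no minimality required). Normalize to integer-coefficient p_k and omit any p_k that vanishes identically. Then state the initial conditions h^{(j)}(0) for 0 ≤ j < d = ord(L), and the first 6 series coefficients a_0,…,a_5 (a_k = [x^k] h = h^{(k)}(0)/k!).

L = (3 + 4·x)·Dx + (1 + 3·x + 2·x^2)·Dx^2  (order 2).
h: a_k = 0, -1, 3/2, -7/3, 15/4, -31/5, …
ICs: h(0) = 0, h′(0) = -1.

f: a_k = 0, -1, 1/2, -1/3, 1/4, -1/5, …
Substitute x→r, Dx→(1/r')Dx; clear ⇒ L₀.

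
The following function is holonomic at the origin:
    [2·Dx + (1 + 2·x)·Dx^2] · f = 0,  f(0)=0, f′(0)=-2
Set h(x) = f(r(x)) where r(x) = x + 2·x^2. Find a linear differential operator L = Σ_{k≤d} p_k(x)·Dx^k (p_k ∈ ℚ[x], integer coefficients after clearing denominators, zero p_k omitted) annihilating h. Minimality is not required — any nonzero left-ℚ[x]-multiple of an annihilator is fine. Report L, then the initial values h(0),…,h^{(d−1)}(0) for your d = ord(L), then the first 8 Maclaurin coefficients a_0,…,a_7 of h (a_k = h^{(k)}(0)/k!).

L = (-2 + 8·x + 16·x^2)·Dx + (1 + 6·x + 12·x^2 + 16·x^3)·Dx^2  (order 2).
h: a_k = 0, -2, -2, 16/3, -4, -32/5, 64/3, -128/7, …
ICs: h(0) = 0, h′(0) = -2.

f: a_k = 0, -2, 2, -8/3, 4, -32/5, 32/3, -128/7, …
f∘r: x↦r, Dx↦Dx/r' in L_f ⇒ L₀.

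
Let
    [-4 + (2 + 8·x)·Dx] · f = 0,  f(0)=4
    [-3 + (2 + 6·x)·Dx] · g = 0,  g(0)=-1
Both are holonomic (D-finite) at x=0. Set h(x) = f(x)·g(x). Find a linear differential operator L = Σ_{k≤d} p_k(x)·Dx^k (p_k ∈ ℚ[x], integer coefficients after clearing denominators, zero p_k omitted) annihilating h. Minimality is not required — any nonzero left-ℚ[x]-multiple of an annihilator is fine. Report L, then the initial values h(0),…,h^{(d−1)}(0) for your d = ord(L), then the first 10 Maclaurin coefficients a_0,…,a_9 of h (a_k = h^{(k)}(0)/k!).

L = (-7 - 24·x) + (2 + 14·x + 24·x^2)·Dx  (order 1).
h: a_k = -4, -14, 1/2, -7/4, 197/32, -1393/64, 19797/256, -141351/512, 8111661/8192, -58450189/16384, …
ICs: h(0) = -4.

f: a_k = 4, 8, -8, 16, -40, 112, -336, 1056, -3432, 11440, …
g: a_k = -1, -3/2, 9/8, -27/16, 405/128, -1701/256, 15309/1024, -72171/2048, 2814669/32768, -14073345/65536, …
h₀=f·g: eliminate ⇒ L₀, order ≤ 1·1.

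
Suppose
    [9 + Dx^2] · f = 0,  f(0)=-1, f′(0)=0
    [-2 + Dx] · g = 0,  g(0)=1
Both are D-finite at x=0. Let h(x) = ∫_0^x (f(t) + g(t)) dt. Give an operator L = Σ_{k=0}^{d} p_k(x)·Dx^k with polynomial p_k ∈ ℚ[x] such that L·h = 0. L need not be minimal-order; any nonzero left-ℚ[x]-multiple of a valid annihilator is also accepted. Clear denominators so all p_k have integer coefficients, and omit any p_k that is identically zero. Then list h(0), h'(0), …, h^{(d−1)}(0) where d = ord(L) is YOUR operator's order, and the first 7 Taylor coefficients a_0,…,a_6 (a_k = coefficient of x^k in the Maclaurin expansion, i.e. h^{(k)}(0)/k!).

f: a_k = -1, 0, 9/2, 0, -27/8, 0, 81/80, …
g: a_k = 1, 2, 2, 4/3, 2/3, 4/15, 4/45, …
f+g: L₀ = lclm(L_f,L_g), ord ≤ 2+1.
h=∫₀ˣh₀: take L = L₀·Dx.
L = -18·Dx + 9·Dx^2 - 2·Dx^3 + Dx^4  (order 4).
h: a_k = 0, 0, 1, 13/6, 1/3, -13/24, 2/45, …
ICs: h(0) = 0, h′(0) = 0, h′′(0) = 2, h′′′(0) = 13.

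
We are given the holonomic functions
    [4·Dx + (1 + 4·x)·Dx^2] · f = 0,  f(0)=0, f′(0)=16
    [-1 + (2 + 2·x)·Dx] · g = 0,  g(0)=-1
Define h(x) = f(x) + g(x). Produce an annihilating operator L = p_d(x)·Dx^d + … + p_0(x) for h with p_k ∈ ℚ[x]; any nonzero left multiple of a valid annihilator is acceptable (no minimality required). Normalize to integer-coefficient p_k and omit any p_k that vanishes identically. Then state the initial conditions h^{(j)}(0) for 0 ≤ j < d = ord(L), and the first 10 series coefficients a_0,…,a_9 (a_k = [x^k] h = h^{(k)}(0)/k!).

L = (52 + 16·x)·Dx + (125 + 232·x + 80·x^2)·Dx^2 + (14 + 78·x + 96·x^2 + 32·x^3)·Dx^3  (order 3).
h: a_k = -1, 31/2, -255/8, 4093/48, -32763/128, 1048541/1280, -8388545/3072, 134217497/14336, -1073741395/32768, 68719470301/589824, …
ICs: h(0) = -1, h′(0) = 31/2, h′′(0) = -255/4.

f: a_k = 0, 16, -32, 256/3, -256, 4096/5, -8192/3, 65536/7, -32768, 1048576/9, …
g: a_k = -1, -1/2, 1/8, -1/16, 5/128, -7/256, 21/1024, -33/2048, 429/32768, -715/65536, …
f+g: L₀ = lclm(L_f,L_g), ord ≤ 2+1.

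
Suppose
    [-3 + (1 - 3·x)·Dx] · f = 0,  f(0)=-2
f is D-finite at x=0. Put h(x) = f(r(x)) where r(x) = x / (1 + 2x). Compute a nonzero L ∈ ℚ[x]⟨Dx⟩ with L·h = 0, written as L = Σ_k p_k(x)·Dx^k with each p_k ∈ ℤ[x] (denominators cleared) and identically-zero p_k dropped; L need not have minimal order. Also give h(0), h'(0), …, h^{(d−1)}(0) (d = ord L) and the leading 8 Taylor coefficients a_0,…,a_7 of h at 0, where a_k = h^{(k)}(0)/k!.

L = 3 + (-1 - x + 2·x^2)·Dx  (order 1).
h: a_k = -2, -6, -6, -6, -6, -6, -6, -6, …
ICs: h(0) = -2.

f: a_k = -2, -6, -18, -54, -162, -486, -1458, -4374, …
f∘r: x↦r, Dx↦Dx/r' in L_f ⇒ L₀.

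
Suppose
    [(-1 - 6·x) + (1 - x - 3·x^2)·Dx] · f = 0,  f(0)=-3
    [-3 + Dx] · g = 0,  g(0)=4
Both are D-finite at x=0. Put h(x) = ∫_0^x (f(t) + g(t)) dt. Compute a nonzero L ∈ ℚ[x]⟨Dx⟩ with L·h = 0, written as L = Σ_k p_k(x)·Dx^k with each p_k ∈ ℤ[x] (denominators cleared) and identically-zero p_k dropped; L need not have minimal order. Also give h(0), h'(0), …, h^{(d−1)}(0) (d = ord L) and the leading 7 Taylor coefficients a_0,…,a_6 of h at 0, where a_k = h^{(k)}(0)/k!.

f: a_k = -3, -3, -12, -21, -57, -120, -291, …
g: a_k = 4, 12, 18, 18, 27/2, 81/10, 81/20, …
L₀ := lclm(L_f,L_g); ord L₀ ≤ 1+1.
h=∫h₀ ⇒ L = L₀·Dx.
L = (-15 - 9·x - 243·x^2 - 162·x^3)·Dx + (-1 + 36·x + 99·x^2 - 54·x^3 - 81·x^4)·Dx^2 + (2 - 11·x - 6·x^2 + 36·x^3 + 27·x^4)·Dx^3  (order 3).
h: a_k = 0, 1, 9/2, 2, -3/4, -87/10, -373/20, …
ICs: h(0) = 0, h′(0) = 1, h′′(0) = 9.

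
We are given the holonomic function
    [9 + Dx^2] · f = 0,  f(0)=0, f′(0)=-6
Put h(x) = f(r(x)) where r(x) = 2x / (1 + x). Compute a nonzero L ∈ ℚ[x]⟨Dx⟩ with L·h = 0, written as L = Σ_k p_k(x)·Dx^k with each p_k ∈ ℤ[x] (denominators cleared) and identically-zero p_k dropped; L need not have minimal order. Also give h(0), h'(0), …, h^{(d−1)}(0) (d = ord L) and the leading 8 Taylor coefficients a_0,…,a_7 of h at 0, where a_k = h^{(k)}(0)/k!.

L = 36 + (2 + 6·x + 6·x^2 + 2·x^3)·Dx + (1 + 4·x + 6·x^2 + 4·x^3 + x^4)·Dx^2  (order 2).
h: a_k = 0, -12, 12, 60, -204, 1452/5, -60, -26772/35, …
ICs: h(0) = 0, h′(0) = -12.

f: a_k = 0, -6, 0, 9, 0, -81/20, 0, 243/280, …
Substitute x→r, Dx→(1/r')Dx; clear ⇒ L₀.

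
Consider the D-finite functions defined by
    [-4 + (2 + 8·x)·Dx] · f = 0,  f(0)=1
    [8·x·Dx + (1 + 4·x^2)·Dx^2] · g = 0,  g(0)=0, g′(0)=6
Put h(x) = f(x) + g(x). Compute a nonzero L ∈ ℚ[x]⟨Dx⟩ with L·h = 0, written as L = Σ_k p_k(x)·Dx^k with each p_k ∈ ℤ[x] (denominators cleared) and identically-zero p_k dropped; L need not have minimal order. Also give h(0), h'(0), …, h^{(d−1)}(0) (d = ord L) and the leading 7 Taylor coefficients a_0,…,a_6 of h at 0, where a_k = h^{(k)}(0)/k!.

L = (-8 - 80·x + 96·x^2 + 192·x^3)·Dx + (-10 - 32·x - 64·x^2 + 384·x^3 + 672·x^4)·Dx^2 + (-1 + 24·x^2 + 48·x^3 + 112·x^4 + 192·x^5)·Dx^3  (order 3).
h: a_k = 1, 8, -2, -4, -10, 236/5, -84, …
ICs: h(0) = 1, h′(0) = 8, h′′(0) = -4.

f: a_k = 1, 2, -2, 4, -10, 28, -84, …
g: a_k = 0, 6, 0, -8, 0, 96/5, 0, …
f+g: L₀ = lclm(L_f,L_g), ord ≤ 1+2.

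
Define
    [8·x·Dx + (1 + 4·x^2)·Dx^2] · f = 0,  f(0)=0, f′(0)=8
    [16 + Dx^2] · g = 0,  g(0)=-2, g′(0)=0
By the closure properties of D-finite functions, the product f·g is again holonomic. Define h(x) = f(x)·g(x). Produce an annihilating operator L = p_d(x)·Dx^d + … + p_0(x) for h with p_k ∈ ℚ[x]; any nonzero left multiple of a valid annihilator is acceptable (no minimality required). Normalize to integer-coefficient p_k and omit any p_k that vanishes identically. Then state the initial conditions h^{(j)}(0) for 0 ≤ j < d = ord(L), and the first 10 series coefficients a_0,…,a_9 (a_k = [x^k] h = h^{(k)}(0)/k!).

L = (2560 + 29696·x^2 + 118784·x^4 + 262144·x^6 + 262144·x^8) + (1536·x + 14336·x^3 + 49152·x^5 + 65536·x^7)·Dx + (240 + 3008·x^2 + 13824·x^4 + 32768·x^6 + 32768·x^8)·Dx^2 + (96·x + 896·x^3 + 3072·x^5 + 4096·x^7)·Dx^3 + (5 + 72·x^2 + 400·x^4 + 1024·x^6 + 1024·x^8)·Dx^4  (order 4).
h: a_k = 0, -16, 0, 448/3, 0, -5888/15, 0, 275456/315, 0, -438272/189, …
ICs: h(0) = 0, h′(0) = -16, h′′(0) = 0, h′′′(0) = 896.

f: a_k = 0, 8, 0, -32/3, 0, 128/5, 0, -512/7, 0, 2048/9, …
g: a_k = -2, 0, 16, 0, -64/3, 0, 512/45, 0, -1024/315, 0, …
L₀ := L_f ⊗_s L_g (sym. prod.), ord ≤ 4.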